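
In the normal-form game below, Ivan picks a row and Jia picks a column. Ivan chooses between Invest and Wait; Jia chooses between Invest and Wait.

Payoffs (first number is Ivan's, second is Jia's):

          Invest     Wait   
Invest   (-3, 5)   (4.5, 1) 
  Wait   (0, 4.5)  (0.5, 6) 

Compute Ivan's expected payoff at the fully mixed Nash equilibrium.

First find q, the probability Jia plays Invest, from Ivan's indifference between Invest and Wait: −3q + 4.5(1−q) = 0.5(1−q), giving q = 4/7.
Since Ivan is indifferent in equilibrium, Ivan's expected payoff equals the payoff from either row against (4/7, 3/7). Using Invest: −3(4/7) + 4.5(3/7) = 3/14.

3/14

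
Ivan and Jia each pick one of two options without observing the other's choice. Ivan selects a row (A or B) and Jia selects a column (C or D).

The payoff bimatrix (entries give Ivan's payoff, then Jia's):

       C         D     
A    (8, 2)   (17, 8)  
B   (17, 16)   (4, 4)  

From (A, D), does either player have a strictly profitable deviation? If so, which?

Ivan at (A, D) earns 17; deviating to B yields 4 — not better.
Jia earns 8; deviating to C yields 2 — not better.
Neither player can strictly improve; the profile is a Nash equilibrium.

Neither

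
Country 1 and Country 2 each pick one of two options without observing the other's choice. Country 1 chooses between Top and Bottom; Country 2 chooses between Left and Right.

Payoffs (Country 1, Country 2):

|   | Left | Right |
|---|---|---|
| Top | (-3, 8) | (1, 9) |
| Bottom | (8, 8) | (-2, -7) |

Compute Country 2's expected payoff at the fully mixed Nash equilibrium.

First find p, the probability Country 1 plays Top, from Country 2's indifference between Left and Right: 8p + 8(1−p) = 9p − 7(1−p), giving p = 15/16.
Since Country 2 is indifferent in equilibrium, Country 2's expected payoff equals the payoff from either column against (15/16, 1/16). Using Left: 8(15/16) + 8(1/16) = 8.

8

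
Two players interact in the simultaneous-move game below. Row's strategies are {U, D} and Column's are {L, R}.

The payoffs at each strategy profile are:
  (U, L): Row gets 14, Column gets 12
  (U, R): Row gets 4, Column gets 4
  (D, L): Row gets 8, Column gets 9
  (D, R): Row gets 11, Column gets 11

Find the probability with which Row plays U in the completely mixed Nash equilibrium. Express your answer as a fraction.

Let p be the probability that Row plays U. In a completely mixed equilibrium, Column must be indifferent between L and R.
Column's expected payoff from L is 12p + 9(1−p); from R it is 4p + 11(1−p).
Setting these equal: 3p + 9 = −7p + 11, so p = 1/5.

1/5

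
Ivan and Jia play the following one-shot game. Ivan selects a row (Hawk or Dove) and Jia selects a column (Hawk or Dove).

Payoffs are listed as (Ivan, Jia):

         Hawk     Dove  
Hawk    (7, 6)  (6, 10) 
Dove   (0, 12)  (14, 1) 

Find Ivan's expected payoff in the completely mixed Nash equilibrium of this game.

First find y, the probability Jia plays Hawk, from Ivan's indifference between Hawk and Dove: 7y + 6(1−y) = 14(1−y), giving y = 8/15.
Since Ivan is indifferent in equilibrium, Ivan's expected payoff equals the payoff from either row against (8/15, 7/15). Using Hawk: 7(8/15) + 6(7/15) = 98/15.

98/15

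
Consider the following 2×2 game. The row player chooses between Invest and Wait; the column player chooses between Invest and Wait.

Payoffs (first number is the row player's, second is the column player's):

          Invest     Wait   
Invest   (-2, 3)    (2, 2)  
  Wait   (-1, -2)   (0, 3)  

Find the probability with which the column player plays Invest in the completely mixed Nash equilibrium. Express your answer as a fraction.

2/3

Let q be the probability that the column player plays Invest. In a completely mixed equilibrium, the row player must be indifferent between Invest and Wait.
The row player's expected payoff from Invest is −2q + 2(1−q); from Wait it is −q.
Setting these equal: −4q + 2 = −q, so q = 2/3.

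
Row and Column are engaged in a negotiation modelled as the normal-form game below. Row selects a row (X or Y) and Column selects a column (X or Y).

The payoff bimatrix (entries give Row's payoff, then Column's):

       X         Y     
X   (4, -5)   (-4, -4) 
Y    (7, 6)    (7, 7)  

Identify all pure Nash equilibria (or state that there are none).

(Y, Y)

(X, X): Row prefers Y (7 > 4); Column prefers Y (-4 > -5) — not an equilibrium.
(X, Y): Row prefers Y (7 > -4) — not an equilibrium.
(Y, X): Column prefers Y (7 > 6) — not an equilibrium.
(Y, Y): Row gets 7 ≥ -4 from X, and Column gets 7 ≥ 6 from X — Nash equilibrium.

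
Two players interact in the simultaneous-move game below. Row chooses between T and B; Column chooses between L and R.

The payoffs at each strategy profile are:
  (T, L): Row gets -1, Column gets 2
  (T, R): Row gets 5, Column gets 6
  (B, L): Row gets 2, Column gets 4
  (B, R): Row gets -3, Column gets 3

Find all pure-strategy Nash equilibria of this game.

(T, L): Row prefers B (2 > -1); Column prefers R (6 > 2) — not an equilibrium.
(T, R): Row gets 5 ≥ -3 from B, and Column gets 6 ≥ 2 from L — Nash equilibrium.
(B, L): Row gets 2 ≥ -1 from T, and Column gets 4 ≥ 3 from R — Nash equilibrium.
(B, R): Row prefers T (5 > -3); Column prefers L (4 > 3) — not an equilibrium.

(T, R) and (B, L)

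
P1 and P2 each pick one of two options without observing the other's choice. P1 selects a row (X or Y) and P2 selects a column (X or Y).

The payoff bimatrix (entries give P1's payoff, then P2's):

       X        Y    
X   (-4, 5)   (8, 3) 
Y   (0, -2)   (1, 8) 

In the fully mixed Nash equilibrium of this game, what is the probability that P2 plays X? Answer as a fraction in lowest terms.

Let y be the probability that P2 plays X. In a completely mixed equilibrium, P1 must be indifferent between X and Y.
P1's expected payoff from X is −4y + 8(1−y); from Y it is (1−y).
Setting these equal: −12y + 8 = −y + 1, so y = 7/11.

7/11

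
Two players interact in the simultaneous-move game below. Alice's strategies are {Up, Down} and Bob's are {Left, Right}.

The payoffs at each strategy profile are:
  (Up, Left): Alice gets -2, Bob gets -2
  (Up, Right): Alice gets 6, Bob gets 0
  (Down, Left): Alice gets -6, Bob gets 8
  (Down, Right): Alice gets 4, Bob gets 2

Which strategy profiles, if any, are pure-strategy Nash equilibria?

(Up, Left): Bob prefers Right (0 > -2) — not an equilibrium.
(Up, Right): Alice gets 6 ≥ 4 from Down, and Bob gets 0 ≥ -2 from Left — Nash equilibrium.
(Down, Left): Alice prefers Up (-2 > -6) — not an equilibrium.
(Down, Right): Alice prefers Up (6 > 4); Bob prefers Left (8 > 2) — not an equilibrium.

(Up, Right)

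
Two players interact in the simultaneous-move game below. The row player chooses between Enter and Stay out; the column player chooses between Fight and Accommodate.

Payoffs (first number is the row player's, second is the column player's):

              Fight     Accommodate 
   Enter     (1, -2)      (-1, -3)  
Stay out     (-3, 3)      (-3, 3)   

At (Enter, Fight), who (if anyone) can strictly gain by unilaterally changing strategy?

The row player at (Enter, Fight) earns 1; deviating to Stay out yields -3 — not better.
The column player earns -2; deviating to Accommodate yields -3 — not better.
Neither player can strictly improve; the profile is a Nash equilibrium.

Neither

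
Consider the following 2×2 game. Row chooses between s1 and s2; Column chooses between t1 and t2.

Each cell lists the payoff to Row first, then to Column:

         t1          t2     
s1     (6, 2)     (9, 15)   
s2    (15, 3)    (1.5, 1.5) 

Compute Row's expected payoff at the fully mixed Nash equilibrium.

First find q, the probability Column plays t1, from Row's indifference between s1 and s2: 6q + 9(1−q) = 15q + 1.5(1−q), giving q = 5/11.
Since Row is indifferent in equilibrium, Row's expected payoff equals the payoff from either row against (5/11, 6/11). Using s1: 6(5/11) + 9(6/11) = 84/11.

84/11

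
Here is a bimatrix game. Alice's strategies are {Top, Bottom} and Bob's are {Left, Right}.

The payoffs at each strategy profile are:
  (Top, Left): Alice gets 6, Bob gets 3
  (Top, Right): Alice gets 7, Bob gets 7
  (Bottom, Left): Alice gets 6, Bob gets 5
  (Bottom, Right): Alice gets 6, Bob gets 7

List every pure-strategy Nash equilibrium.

(Top, Right)

(Top, Left): Bob prefers Right (7 > 3) — not an equilibrium.
(Top, Right): Alice gets 7 ≥ 6 from Bottom, and Bob gets 7 ≥ 3 from Left — Nash equilibrium.
(Bottom, Left): Bob prefers Right (7 > 5) — not an equilibrium.
(Bottom, Right): Alice prefers Top (7 > 6) — not an equilibrium.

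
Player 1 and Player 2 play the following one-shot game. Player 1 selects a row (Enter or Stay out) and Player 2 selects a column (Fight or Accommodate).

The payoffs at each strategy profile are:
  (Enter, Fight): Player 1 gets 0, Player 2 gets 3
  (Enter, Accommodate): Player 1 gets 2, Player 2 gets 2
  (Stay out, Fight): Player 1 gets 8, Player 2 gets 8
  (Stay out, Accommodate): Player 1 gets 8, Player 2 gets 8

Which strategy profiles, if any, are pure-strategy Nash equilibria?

(Stay out, Fight) and (Stay out, Accommodate)

(Enter, Fight): Player 1 prefers Stay out (8 > 0) — not an equilibrium.
(Enter, Accommodate): Player 1 prefers Stay out (8 > 2); Player 2 prefers Fight (3 > 2) — not an equilibrium.
(Stay out, Fight): Player 1 gets 8 ≥ 0 from Enter, and Player 2 gets 8 ≥ 8 from Accommodate — Nash equilibrium.
(Stay out, Accommodate): Player 1 gets 8 ≥ 2 from Enter, and Player 2 gets 8 ≥ 8 from Fight — Nash equilibrium.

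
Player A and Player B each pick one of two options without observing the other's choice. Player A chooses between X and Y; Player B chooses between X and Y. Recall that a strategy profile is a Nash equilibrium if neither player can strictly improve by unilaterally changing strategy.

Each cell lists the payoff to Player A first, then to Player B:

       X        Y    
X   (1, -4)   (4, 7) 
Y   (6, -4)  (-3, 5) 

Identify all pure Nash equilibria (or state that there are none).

(X, Y)

(X, X): Player A prefers Y (6 > 1); Player B prefers Y (7 > -4) — not an equilibrium.
(X, Y): Player A gets 4 ≥ -3 from Y, and Player B gets 7 ≥ -4 from X — Nash equilibrium.
(Y, X): Player B prefers Y (5 > -4) — not an equilibrium.
(Y, Y): Player A prefers X (4 > -3) — not an equilibrium.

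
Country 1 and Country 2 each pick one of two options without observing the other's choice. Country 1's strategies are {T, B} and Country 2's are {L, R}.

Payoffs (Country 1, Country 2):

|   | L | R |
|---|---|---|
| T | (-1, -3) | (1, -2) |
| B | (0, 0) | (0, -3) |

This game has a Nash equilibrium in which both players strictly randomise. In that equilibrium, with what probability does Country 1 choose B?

1/4

Let x be the probability that Country 1 plays T. In a completely mixed equilibrium, Country 2 must be indifferent between L and R.
Country 2's expected payoff from L is −3x; from R it is −2x − 3(1−x).
Setting these equal: −3x = x − 3, so x = 3/4.
Therefore Country 1 plays B with probability 1 − 3/4 = 1/4.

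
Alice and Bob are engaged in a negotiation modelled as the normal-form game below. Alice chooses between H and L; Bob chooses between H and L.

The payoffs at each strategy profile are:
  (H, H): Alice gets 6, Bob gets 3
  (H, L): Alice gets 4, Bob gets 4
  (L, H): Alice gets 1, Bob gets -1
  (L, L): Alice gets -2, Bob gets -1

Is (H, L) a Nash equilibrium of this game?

At (H, L), Alice earns 4; switching to L would give -2, so Alice has no profitable deviation.
Bob earns 4; switching to H would give 3, so Bob has no profitable deviation.
Neither player can gain by a unilateral deviation, so this profile is a Nash equilibrium.

Yes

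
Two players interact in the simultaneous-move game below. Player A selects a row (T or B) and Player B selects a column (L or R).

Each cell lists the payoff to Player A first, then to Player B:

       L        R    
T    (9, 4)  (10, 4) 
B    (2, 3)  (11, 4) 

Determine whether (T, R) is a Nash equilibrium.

No

At (T, R), Player A earns 10; switching to B would give 11, so Player A would deviate.
Player B earns 4; switching to L would give 4, so Player B has no profitable deviation.
Since at least one player can profitably deviate, this is not a Nash equilibrium.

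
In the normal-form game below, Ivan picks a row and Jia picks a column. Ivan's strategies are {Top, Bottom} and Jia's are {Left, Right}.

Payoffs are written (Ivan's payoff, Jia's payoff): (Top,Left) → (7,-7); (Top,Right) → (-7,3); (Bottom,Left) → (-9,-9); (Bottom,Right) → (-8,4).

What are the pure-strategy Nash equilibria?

(Top, Right)

(Top, Left): Jia prefers Right (3 > -7) — not an equilibrium.
(Top, Right): Ivan gets -7 ≥ -8 from Bottom, and Jia gets 3 ≥ -7 from Left — Nash equilibrium.
(Bottom, Left): Ivan prefers Top (7 > -9); Jia prefers Right (4 > -9) — not an equilibrium.
(Bottom, Right): Ivan prefers Top (-7 > -8) — not an equilibrium.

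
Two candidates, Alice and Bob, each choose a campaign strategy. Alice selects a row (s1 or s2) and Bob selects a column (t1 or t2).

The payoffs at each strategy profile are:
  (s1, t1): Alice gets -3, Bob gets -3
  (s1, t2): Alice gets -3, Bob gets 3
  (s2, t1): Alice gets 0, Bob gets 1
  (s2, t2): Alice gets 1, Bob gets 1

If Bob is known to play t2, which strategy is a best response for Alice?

s2

Against t2, Alice earns -3 from s1 and 1 from s2.
So s2 is the best response.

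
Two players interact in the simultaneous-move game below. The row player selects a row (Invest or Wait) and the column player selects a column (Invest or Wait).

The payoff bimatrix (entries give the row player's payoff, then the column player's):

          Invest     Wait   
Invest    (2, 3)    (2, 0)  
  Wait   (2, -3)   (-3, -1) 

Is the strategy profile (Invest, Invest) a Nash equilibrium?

At (Invest, Invest), the row player earns 2; switching to Wait would give 2, so the row player has no profitable deviation.
The column player earns 3; switching to Wait would give 0, so the column player has no profitable deviation.
Neither player can gain by a unilateral deviation, so this profile is a Nash equilibrium.

Yes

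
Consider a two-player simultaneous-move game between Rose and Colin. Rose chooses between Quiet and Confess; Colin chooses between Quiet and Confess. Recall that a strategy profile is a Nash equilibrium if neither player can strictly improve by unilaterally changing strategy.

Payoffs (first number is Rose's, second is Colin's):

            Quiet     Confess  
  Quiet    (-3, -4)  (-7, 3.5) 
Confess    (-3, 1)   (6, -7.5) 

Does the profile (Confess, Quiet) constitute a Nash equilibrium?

At (Confess, Quiet), Rose earns -3; switching to Quiet would give -3, so Rose has no profitable deviation.
Colin earns 1; switching to Confess would give -7.5, so Colin has no profitable deviation.
Neither player can gain by a unilateral deviation, so this profile is a Nash equilibrium.

Yes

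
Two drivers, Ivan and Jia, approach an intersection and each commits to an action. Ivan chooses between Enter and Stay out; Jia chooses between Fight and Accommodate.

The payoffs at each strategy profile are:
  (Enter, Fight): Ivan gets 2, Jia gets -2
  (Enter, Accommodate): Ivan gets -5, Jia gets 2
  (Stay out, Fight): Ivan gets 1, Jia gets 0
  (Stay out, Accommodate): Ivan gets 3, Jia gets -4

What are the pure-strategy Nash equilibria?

(Enter, Fight): Jia prefers Accommodate (2 > -2) — not an equilibrium.
(Enter, Accommodate): Ivan prefers Stay out (3 > -5) — not an equilibrium.
(Stay out, Fight): Ivan prefers Enter (2 > 1) — not an equilibrium.
(Stay out, Accommodate): Jia prefers Fight (0 > -4) — not an equilibrium.

none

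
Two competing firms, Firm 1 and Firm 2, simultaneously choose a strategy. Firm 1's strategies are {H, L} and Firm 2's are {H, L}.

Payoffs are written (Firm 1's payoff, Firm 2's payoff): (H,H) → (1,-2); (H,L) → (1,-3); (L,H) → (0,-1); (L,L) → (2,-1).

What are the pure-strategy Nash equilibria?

(H, H) and (L, L)

(H, H): Firm 1 gets 1 ≥ 0 from L, and Firm 2 gets -2 ≥ -3 from L — Nash equilibrium.
(H, L): Firm 1 prefers L (2 > 1); Firm 2 prefers H (-2 > -3) — not an equilibrium.
(L, H): Firm 1 prefers H (1 > 0) — not an equilibrium.
(L, L): Firm 1 gets 2 ≥ 1 from H, and Firm 2 gets -1 ≥ -1 from H — Nash equilibrium.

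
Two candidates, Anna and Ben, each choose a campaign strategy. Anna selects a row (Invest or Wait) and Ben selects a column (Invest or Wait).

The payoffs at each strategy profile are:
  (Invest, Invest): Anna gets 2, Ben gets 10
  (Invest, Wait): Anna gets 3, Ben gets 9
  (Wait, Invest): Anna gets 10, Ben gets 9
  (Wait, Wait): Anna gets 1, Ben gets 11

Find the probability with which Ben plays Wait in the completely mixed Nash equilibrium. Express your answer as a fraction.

Let q be the probability that Ben plays Invest. In a completely mixed equilibrium, Anna must be indifferent between Invest and Wait.
Anna's expected payoff from Invest is 2q + 3(1−q); from Wait it is 10q + (1−q).
Setting these equal: −q + 3 = 9q + 1, so q = 1/5.
Therefore Ben plays Wait with probability 1 − 1/5 = 4/5.

4/5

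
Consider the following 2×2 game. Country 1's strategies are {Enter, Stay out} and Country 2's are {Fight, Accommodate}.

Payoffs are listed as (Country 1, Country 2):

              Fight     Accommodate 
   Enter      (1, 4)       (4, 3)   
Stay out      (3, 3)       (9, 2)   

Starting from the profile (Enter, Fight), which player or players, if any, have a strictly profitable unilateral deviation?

Country 1

Country 1 at (Enter, Fight) earns 1; deviating to Stay out yields 3 — a strict improvement.
Country 2 earns 4; deviating to Accommodate yields 3 — not better.
Only Country 1 has a strictly profitable deviation.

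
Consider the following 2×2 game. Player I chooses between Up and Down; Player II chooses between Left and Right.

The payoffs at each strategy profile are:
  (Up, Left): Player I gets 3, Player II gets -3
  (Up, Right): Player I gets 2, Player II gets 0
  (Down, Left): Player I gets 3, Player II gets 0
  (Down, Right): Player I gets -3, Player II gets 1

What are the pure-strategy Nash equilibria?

(Up, Right)

(Up, Left): Player II prefers Right (0 > -3) — not an equilibrium.
(Up, Right): Player I gets 2 ≥ -3 from Down, and Player II gets 0 ≥ -3 from Left — Nash equilibrium.
(Down, Left): Player II prefers Right (1 > 0) — not an equilibrium.
(Down, Right): Player I prefers Up (2 > -3) — not an equilibrium.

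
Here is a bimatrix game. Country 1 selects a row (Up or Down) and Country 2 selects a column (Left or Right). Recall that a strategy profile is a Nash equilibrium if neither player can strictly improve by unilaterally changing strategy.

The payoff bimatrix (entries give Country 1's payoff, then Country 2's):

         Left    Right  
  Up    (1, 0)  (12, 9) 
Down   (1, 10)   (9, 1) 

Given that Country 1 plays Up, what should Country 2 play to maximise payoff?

Against Up, Country 2 earns 0 from Left and 9 from Right.
So Right is the best response.

Right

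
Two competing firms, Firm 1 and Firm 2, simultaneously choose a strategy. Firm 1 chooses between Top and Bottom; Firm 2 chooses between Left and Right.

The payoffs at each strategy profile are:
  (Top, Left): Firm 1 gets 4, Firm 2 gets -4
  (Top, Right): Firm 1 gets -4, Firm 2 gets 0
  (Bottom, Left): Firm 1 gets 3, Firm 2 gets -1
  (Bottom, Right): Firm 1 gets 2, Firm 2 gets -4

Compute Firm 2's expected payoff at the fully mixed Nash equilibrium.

First find x, the probability Firm 1 plays Top, from Firm 2's indifference between Left and Right: −4x − (1−x) = −4(1−x), giving x = 3/7.
Since Firm 2 is indifferent in equilibrium, Firm 2's expected payoff equals the payoff from either column against (3/7, 4/7). Using Left: −4(3/7) − (4/7) = -16/7.

-16/7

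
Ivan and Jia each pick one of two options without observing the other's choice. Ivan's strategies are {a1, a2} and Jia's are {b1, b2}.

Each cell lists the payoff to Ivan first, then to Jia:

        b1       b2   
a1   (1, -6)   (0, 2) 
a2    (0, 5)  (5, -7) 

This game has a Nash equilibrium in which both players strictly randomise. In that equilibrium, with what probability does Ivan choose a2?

2/5

Let p be the probability that Ivan plays a1. In a completely mixed equilibrium, Jia must be indifferent between b1 and b2.
Jia's expected payoff from b1 is −6p + 5(1−p); from b2 it is 2p − 7(1−p).
Setting these equal: −11p + 5 = 9p − 7, so p = 3/5.
Therefore Ivan plays a2 with probability 1 − 3/5 = 2/5.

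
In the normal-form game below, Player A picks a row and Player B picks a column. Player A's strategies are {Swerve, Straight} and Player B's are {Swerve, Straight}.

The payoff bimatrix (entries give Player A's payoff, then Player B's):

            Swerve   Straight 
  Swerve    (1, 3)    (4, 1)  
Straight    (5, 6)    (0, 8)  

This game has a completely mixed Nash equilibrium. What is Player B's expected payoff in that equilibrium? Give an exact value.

First find p, the probability Player A plays Swerve, from Player B's indifference between Swerve and Straight: 3p + 6(1−p) = p + 8(1−p), giving p = 1/2.
Since Player B is indifferent in equilibrium, Player B's expected payoff equals the payoff from either column against (1/2, 1/2). Using Swerve: 3(1/2) + 6(1/2) = 9/2.

9/2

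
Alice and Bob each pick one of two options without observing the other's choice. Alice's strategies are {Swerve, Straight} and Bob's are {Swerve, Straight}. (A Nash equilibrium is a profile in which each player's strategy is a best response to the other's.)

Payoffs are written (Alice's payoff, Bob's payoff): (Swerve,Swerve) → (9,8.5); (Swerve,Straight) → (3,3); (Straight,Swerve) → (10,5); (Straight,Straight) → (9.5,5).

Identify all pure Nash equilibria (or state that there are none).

(Swerve, Swerve): Alice prefers Straight (10 > 9) — not an equilibrium.
(Swerve, Straight): Alice prefers Straight (9.5 > 3); Bob prefers Swerve (8.5 > 3) — not an equilibrium.
(Straight, Swerve): Alice gets 10 ≥ 9 from Swerve, and Bob gets 5 ≥ 5 from Straight — Nash equilibrium.
(Straight, Straight): Alice gets 9.5 ≥ 3 from Swerve, and Bob gets 5 ≥ 5 from Swerve — Nash equilibrium.

(Straight, Swerve) and (Straight, Straight)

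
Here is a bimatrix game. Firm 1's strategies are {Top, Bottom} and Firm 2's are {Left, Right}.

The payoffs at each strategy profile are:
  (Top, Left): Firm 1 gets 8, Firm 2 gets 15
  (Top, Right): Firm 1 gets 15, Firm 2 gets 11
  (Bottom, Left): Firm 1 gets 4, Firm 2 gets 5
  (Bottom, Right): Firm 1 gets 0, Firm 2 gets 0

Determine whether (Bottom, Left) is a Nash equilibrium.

At (Bottom, Left), Firm 1 earns 4; switching to Top would give 8, so Firm 1 would deviate.
Firm 2 earns 5; switching to Right would give 0, so Firm 2 has no profitable deviation.
Since at least one player can profitably deviate, this is not a Nash equilibrium.

No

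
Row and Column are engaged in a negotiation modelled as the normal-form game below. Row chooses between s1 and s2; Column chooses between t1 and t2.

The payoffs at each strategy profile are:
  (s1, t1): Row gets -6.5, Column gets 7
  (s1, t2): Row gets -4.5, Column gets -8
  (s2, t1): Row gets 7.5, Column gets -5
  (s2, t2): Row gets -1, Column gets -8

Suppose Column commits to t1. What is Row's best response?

s2

Against t1, Row earns -6.5 from s1 and 7.5 from s2.
So s2 is the best response.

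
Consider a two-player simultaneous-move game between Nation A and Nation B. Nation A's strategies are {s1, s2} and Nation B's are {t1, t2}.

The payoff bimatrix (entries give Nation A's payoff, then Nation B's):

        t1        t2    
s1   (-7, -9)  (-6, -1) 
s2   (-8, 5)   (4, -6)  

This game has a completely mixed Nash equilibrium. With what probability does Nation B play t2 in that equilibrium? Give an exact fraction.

1/11

Let y be the probability that Nation B plays t1. In a completely mixed equilibrium, Nation A must be indifferent between s1 and s2.
Nation A's expected payoff from s1 is −7y − 6(1−y); from s2 it is −8y + 4(1−y).
Setting these equal: −y − 6 = −12y + 4, so y = 10/11.
Therefore Nation B plays t2 with probability 1 − 10/11 = 1/11.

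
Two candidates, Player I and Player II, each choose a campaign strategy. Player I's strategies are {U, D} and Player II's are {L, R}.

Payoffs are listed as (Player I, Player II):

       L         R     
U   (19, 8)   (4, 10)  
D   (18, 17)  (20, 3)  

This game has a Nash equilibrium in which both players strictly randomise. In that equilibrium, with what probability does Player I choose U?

Let r be the probability that Player I plays U. In a completely mixed equilibrium, Player II must be indifferent between L and R.
Player II's expected payoff from L is 8r + 17(1−r); from R it is 10r + 3(1−r).
Setting these equal: −9r + 17 = 7r + 3, so r = 7/8.

7/8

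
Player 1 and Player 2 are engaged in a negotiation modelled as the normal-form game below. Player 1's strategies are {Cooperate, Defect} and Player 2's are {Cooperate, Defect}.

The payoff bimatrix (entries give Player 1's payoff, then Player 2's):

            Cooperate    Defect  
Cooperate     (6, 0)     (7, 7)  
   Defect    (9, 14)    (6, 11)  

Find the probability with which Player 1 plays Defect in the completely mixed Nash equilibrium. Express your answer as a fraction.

7/10

Let p be the probability that Player 1 plays Cooperate. In a completely mixed equilibrium, Player 2 must be indifferent between Cooperate and Defect.
Player 2's expected payoff from Cooperate is 14(1−p); from Defect it is 7p + 11(1−p).
Setting these equal: −14p + 14 = −4p + 11, so p = 3/10.
Therefore Player 1 plays Defect with probability 1 − 3/10 = 7/10.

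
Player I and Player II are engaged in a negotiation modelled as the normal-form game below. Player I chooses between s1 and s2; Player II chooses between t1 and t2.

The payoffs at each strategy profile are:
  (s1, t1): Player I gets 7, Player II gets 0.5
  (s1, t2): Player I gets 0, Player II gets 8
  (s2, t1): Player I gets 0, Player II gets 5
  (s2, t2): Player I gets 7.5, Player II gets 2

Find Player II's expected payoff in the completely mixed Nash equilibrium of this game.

First find x, the probability Player I plays s1, from Player II's indifference between t1 and t2: 0.5x + 5(1−x) = 8x + 2(1−x), giving x = 2/7.
Since Player II is indifferent in equilibrium, Player II's expected payoff equals the payoff from either column against (2/7, 5/7). Using t1: 0.5(2/7) + 5(5/7) = 26/7.

26/7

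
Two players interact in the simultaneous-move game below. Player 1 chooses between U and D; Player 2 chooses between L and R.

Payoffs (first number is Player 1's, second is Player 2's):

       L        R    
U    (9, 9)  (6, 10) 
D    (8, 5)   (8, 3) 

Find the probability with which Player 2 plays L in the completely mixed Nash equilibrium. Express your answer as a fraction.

Let q be the probability that Player 2 plays L. In a completely mixed equilibrium, Player 1 must be indifferent between U and D.
Player 1's expected payoff from U is 9q + 6(1−q); from D it is 8q + 8(1−q).
Setting these equal: 3q + 6 = 8, so q = 2/3.

2/3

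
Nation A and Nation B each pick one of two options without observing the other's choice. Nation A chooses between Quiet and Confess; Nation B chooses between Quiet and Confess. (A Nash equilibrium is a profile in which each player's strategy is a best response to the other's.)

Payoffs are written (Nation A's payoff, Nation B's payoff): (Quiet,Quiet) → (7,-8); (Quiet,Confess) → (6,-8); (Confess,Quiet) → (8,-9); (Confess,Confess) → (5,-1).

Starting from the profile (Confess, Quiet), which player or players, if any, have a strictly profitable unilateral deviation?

Nation B

Nation A at (Confess, Quiet) earns 8; deviating to Quiet yields 7 — not better.
Nation B earns -9; deviating to Confess yields -1 — a strict improvement.
Only Nation B has a strictly profitable deviation.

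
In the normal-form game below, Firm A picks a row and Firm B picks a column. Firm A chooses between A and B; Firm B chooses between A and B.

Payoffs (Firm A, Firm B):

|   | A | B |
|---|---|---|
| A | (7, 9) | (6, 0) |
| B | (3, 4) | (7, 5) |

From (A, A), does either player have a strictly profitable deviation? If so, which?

Neither

Firm A at (A, A) earns 7; deviating to B yields 3 — not better.
Firm B earns 9; deviating to B yields 0 — not better.
Neither player can strictly improve; the profile is a Nash equilibrium.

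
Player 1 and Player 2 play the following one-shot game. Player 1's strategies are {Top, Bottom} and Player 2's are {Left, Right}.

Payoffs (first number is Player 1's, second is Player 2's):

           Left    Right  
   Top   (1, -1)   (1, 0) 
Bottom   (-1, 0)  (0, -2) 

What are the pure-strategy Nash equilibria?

(Top, Right)

(Top, Left): Player 2 prefers Right (0 > -1) — not an equilibrium.
(Top, Right): Player 1 gets 1 ≥ 0 from Bottom, and Player 2 gets 0 ≥ -1 from Left — Nash equilibrium.
(Bottom, Left): Player 1 prefers Top (1 > -1) — not an equilibrium.
(Bottom, Right): Player 1 prefers Top (1 > 0); Player 2 prefers Left (0 > -2) — not an equilibrium.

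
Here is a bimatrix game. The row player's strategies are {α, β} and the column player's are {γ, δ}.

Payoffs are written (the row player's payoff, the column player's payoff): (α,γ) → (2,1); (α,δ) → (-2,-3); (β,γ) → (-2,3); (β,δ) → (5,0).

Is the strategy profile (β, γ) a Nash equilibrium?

No

At (β, γ), the row player earns -2; switching to α would give 2, so the row player would deviate.
The column player earns 3; switching to δ would give 0, so the column player has no profitable deviation.
Since at least one player can profitably deviate, this is not a Nash equilibrium.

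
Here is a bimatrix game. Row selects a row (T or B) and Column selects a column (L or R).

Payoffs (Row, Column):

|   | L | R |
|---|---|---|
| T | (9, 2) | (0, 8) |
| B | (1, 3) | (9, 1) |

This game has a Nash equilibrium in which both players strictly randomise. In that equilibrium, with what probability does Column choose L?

Let c be the probability that Column plays L. In a completely mixed equilibrium, Row must be indifferent between T and B.
Row's expected payoff from T is 9c; from B it is c + 9(1−c).
Setting these equal: 9c = −8c + 9, so c = 9/17.

9/17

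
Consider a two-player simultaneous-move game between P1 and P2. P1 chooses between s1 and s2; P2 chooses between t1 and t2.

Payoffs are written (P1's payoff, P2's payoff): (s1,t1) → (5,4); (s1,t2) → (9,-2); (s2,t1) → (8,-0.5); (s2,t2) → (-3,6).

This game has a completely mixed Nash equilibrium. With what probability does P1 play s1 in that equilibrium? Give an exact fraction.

Let x be the probability that P1 plays s1. In a completely mixed equilibrium, P2 must be indifferent between t1 and t2.
P2's expected payoff from t1 is 4x − 0.5(1−x); from t2 it is −2x + 6(1−x).
Setting these equal: 4.5x − 0.5 = −8x + 6, so x = 13/25.

13/25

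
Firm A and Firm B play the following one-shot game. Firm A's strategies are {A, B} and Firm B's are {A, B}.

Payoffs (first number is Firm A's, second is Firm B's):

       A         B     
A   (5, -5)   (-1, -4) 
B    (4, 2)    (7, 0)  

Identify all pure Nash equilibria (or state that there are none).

none

(A, A): Firm B prefers B (-4 > -5) — not an equilibrium.
(A, B): Firm A prefers B (7 > -1) — not an equilibrium.
(B, A): Firm A prefers A (5 > 4) — not an equilibrium.
(B, B): Firm B prefers A (2 > 0) — not an equilibrium.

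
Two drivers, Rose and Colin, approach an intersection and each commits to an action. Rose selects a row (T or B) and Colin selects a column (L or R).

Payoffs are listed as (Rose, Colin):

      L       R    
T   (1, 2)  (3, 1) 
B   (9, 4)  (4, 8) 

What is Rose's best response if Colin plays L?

Against L, Rose earns 1 from T and 9 from B.
So B is the best response.

B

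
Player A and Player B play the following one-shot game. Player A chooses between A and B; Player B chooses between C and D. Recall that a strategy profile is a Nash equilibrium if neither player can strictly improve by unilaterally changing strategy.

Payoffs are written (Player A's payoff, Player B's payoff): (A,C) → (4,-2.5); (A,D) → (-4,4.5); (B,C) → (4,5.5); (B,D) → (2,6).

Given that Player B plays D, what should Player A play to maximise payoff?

Against D, Player A earns -4 from A and 2 from B.
So B is the best response.

B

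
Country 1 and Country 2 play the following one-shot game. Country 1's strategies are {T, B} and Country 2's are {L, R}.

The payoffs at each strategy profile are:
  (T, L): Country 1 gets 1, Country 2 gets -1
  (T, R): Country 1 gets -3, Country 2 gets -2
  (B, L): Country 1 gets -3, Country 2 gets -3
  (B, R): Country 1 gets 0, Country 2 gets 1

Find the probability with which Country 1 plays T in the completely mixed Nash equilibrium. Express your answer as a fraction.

4/5

Let p be the probability that Country 1 plays T. In a completely mixed equilibrium, Country 2 must be indifferent between L and R.
Country 2's expected payoff from L is −p − 3(1−p); from R it is −2p + (1−p).
Setting these equal: 2p − 3 = −3p + 1, so p = 4/5.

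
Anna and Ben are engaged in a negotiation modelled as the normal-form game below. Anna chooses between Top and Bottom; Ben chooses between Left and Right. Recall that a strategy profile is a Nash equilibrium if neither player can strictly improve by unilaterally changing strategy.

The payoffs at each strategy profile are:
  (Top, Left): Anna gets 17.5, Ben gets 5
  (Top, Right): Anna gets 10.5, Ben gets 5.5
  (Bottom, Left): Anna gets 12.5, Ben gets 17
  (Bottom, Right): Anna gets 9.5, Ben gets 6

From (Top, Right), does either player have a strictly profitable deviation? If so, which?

Neither

Anna at (Top, Right) earns 10.5; deviating to Bottom yields 9.5 — not better.
Ben earns 5.5; deviating to Left yields 5 — not better.
Neither player can strictly improve; the profile is a Nash equilibrium.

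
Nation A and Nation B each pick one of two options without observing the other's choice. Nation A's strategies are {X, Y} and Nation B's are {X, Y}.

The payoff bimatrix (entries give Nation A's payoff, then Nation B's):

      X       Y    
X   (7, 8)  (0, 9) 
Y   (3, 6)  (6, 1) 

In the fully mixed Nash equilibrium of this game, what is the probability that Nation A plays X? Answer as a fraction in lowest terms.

Let p be the probability that Nation A plays X. In a completely mixed equilibrium, Nation B must be indifferent between X and Y.
Nation B's expected payoff from X is 8p + 6(1−p); from Y it is 9p + (1−p).
Setting these equal: 2p + 6 = 8p + 1, so p = 5/6.

5/6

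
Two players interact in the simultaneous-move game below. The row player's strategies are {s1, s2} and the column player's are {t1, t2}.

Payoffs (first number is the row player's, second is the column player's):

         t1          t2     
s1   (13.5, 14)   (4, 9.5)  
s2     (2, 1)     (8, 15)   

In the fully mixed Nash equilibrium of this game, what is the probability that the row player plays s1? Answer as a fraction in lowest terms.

28/37

Let x be the probability that the row player plays s1. In a completely mixed equilibrium, the column player must be indifferent between t1 and t2.
The column player's expected payoff from t1 is 14x + (1−x); from t2 it is 9.5x + 15(1−x).
Setting these equal: 13x + 1 = −5.5x + 15, so x = 28/37.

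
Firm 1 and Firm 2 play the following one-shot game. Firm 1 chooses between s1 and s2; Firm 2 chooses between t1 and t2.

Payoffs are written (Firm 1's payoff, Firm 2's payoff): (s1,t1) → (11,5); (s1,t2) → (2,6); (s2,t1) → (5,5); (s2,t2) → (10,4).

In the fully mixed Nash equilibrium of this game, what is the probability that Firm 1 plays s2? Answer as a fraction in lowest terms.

Let p be the probability that Firm 1 plays s1. In a completely mixed equilibrium, Firm 2 must be indifferent between t1 and t2.
Firm 2's expected payoff from t1 is 5p + 5(1−p); from t2 it is 6p + 4(1−p).
Setting these equal: 5 = 2p + 4, so p = 1/2.
Therefore Firm 1 plays s2 with probability 1 − 1/2 = 1/2.

1/2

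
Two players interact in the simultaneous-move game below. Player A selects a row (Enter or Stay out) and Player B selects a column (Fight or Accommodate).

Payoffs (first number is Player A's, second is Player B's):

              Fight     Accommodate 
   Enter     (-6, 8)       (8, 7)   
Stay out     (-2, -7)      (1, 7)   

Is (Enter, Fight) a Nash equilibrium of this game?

No

At (Enter, Fight), Player A earns -6; switching to Stay out would give -2, so Player A would deviate.
Player B earns 8; switching to Accommodate would give 7, so Player B has no profitable deviation.
Since at least one player can profitably deviate, this is not a Nash equilibrium.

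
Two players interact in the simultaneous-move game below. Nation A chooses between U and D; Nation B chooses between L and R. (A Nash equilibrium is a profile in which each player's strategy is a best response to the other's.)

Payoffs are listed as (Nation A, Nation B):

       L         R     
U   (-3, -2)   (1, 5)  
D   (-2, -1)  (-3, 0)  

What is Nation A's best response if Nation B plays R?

U

Against R, Nation A earns 1 from U and -3 from D.
So U is the best response.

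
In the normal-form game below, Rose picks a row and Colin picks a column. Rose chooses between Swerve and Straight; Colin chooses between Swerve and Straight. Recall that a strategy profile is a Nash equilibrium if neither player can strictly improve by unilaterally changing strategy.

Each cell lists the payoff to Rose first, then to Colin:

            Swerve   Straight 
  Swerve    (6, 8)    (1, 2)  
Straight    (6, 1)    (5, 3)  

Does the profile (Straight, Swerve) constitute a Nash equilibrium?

At (Straight, Swerve), Rose earns 6; switching to Swerve would give 6, so Rose has no profitable deviation.
Colin earns 1; switching to Straight would give 3, so Colin would deviate.
Since at least one player can profitably deviate, this is not a Nash equilibrium.

No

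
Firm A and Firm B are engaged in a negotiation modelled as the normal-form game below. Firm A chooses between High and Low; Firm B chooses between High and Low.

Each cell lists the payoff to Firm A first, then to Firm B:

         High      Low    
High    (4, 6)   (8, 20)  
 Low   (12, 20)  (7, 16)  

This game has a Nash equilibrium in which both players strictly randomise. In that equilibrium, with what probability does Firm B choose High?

Let q be the probability that Firm B plays High. In a completely mixed equilibrium, Firm A must be indifferent between High and Low.
Firm A's expected payoff from High is 4q + 8(1−q); from Low it is 12q + 7(1−q).
Setting these equal: −4q + 8 = 5q + 7, so q = 1/9.

1/9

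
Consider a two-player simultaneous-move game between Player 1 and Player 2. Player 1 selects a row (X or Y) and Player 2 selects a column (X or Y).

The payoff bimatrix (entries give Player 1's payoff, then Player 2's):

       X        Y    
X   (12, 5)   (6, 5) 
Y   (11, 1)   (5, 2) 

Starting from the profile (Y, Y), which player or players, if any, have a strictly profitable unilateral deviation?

Player 1 at (Y, Y) earns 5; deviating to X yields 6 — a strict improvement.
Player 2 earns 2; deviating to X yields 1 — not better.
Only Player 1 has a strictly profitable deviation.

Player 1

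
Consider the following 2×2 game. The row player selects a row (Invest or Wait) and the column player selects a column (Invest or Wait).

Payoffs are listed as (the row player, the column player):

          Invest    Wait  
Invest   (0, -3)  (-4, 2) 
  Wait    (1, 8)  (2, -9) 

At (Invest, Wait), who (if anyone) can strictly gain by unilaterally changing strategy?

The row player

The row player at (Invest, Wait) earns -4; deviating to Wait yields 2 — a strict improvement.
The column player earns 2; deviating to Invest yields -3 — not better.
Only the row player has a strictly profitable deviation.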